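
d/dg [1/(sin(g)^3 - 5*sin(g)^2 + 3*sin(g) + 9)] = (1 - 3*sin(g))*cos(g)/((sin(g) - 3)^3*(sin(g) + 1)^2)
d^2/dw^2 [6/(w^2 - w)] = 12*(-w*(w - 1) + (2*w - 1)^2)/(w^3*(w - 1)^3)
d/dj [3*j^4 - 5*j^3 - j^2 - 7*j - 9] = 12*j^3 - 15*j^2 - 2*j - 7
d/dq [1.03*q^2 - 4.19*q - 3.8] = 2.06*q - 4.19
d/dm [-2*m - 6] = -2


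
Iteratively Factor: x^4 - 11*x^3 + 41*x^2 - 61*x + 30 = (x - 3)*(x^3 - 8*x^2 + 17*x - 10) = (x - 3)*(x - 2)*(x^2 - 6*x + 5) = (x - 3)*(x - 2)*(x - 1)*(x - 5)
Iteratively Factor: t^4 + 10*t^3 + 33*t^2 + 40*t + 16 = (t + 1)*(t^3 + 9*t^2 + 24*t + 16) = (t + 1)^2*(t^2 + 8*t + 16) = (t + 1)^2*(t + 4)*(t + 4)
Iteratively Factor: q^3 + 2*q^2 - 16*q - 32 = (q - 4)*(q^2 + 6*q + 8) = (q - 4)*(q + 2)*(q + 4)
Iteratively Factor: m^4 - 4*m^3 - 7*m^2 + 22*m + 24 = (m + 1)*(m^3 - 5*m^2 - 2*m + 24) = (m - 3)*(m + 1)*(m^2 - 2*m - 8) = (m - 4)*(m - 3)*(m + 1)*(m + 2)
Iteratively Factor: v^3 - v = (v + 1)*(v^2 - v) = (v - 1)*(v + 1)*(v)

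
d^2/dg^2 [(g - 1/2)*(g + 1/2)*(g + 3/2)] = 6*g + 3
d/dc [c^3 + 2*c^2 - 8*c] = 3*c^2 + 4*c - 8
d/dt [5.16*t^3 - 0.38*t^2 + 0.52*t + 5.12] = 15.48*t^2 - 0.76*t + 0.52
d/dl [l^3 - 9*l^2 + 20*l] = 3*l^2 - 18*l + 20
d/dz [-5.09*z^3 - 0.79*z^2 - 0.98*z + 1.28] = -15.27*z^2 - 1.58*z - 0.98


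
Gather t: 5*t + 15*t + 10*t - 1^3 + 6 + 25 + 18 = 30*t + 48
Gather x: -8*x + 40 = 40 - 8*x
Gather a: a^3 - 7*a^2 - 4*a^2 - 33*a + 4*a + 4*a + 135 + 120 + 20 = a^3 - 11*a^2 - 25*a + 275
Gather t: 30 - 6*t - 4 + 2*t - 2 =24 - 4*t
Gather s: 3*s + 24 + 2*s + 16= 5*s + 40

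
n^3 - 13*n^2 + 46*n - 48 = (n - 8)*(n - 3)*(n - 2)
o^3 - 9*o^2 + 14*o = o*(o - 7)*(o - 2)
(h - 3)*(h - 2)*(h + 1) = h^3 - 4*h^2 + h + 6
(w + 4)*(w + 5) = w^2 + 9*w + 20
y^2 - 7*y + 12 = (y - 4)*(y - 3)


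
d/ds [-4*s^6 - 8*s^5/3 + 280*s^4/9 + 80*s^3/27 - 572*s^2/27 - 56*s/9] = -24*s^5 - 40*s^4/3 + 1120*s^3/9 + 80*s^2/9 - 1144*s/27 - 56/9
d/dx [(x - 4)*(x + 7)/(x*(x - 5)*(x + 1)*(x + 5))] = 2*(-x^5 - 5*x^4 + 53*x^3 + 67*x^2 - 700*x - 350)/(x^2*(x^6 + 2*x^5 - 49*x^4 - 100*x^3 + 575*x^2 + 1250*x + 625))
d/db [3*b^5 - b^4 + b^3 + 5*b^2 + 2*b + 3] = 15*b^4 - 4*b^3 + 3*b^2 + 10*b + 2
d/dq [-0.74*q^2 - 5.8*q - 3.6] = -1.48*q - 5.8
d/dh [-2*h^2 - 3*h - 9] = -4*h - 3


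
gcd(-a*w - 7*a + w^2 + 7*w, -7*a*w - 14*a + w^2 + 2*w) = 1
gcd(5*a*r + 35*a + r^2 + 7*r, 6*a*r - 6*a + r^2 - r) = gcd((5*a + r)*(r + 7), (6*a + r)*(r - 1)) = 1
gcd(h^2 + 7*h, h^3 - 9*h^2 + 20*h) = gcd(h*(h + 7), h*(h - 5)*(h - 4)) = h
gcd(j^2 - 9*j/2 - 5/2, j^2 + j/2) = j + 1/2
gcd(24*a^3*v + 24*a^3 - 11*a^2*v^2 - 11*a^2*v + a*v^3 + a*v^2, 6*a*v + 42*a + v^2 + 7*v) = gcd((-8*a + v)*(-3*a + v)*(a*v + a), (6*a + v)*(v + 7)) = 1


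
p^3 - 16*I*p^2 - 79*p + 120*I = (p - 8*I)*(p - 5*I)*(p - 3*I)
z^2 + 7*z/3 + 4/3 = (z + 1)*(z + 4/3)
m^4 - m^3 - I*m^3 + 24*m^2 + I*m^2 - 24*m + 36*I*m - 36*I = (m - 1)*(m - 6*I)*(m + 2*I)*(m + 3*I)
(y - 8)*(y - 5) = y^2 - 13*y + 40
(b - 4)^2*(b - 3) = b^3 - 11*b^2 + 40*b - 48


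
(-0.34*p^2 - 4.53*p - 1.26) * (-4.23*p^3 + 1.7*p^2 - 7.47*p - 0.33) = 1.4382*p^5 + 18.5839*p^4 + 0.1686*p^3 + 31.8093*p^2 + 10.9071*p + 0.4158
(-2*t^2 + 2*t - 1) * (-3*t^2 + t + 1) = 6*t^4 - 8*t^3 + 3*t^2 + t - 1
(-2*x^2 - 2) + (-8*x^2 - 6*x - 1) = -10*x^2 - 6*x - 3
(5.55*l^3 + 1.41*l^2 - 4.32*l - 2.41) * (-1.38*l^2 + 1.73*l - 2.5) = -7.659*l^5 + 7.6557*l^4 - 5.4741*l^3 - 7.6728*l^2 + 6.6307*l + 6.025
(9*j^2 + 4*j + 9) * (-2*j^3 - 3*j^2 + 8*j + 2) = -18*j^5 - 35*j^4 + 42*j^3 + 23*j^2 + 80*j + 18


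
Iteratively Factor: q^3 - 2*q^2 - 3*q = (q)*(q^2 - 2*q - 3) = q*(q + 1)*(q - 3)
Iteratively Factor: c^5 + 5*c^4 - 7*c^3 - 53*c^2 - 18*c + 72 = (c + 3)*(c^4 + 2*c^3 - 13*c^2 - 14*c + 24) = (c - 3)*(c + 3)*(c^3 + 5*c^2 + 2*c - 8) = (c - 3)*(c + 2)*(c + 3)*(c^2 + 3*c - 4) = (c - 3)*(c + 2)*(c + 3)*(c + 4)*(c - 1)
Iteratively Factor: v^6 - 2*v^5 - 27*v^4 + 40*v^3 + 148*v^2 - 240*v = (v - 2)*(v^5 - 27*v^3 - 14*v^2 + 120*v) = (v - 2)*(v + 3)*(v^4 - 3*v^3 - 18*v^2 + 40*v) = (v - 2)*(v + 3)*(v + 4)*(v^3 - 7*v^2 + 10*v) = (v - 5)*(v - 2)*(v + 3)*(v + 4)*(v^2 - 2*v) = v*(v - 5)*(v - 2)*(v + 3)*(v + 4)*(v - 2)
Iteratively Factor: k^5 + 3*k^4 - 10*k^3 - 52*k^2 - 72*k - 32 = (k + 2)*(k^4 + k^3 - 12*k^2 - 28*k - 16) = (k - 4)*(k + 2)*(k^3 + 5*k^2 + 8*k + 4) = (k - 4)*(k + 2)^2*(k^2 + 3*k + 2) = (k - 4)*(k + 1)*(k + 2)^2*(k + 2)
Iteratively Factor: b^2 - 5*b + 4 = (b - 1)*(b - 4)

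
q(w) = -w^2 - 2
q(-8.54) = -74.93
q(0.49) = -2.24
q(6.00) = -38.00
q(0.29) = -2.08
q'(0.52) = -1.04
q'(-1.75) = 3.50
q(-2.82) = -9.95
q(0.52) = -2.27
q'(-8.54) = 17.08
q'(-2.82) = 5.64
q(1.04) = -3.08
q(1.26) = -3.59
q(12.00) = -146.00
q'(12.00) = -24.00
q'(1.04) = -2.08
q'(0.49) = -0.98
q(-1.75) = -5.06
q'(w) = -2*w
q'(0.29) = -0.58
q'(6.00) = -12.00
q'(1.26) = -2.52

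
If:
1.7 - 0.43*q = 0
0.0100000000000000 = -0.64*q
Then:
No Solution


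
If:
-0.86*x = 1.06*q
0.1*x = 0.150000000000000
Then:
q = -1.22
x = 1.50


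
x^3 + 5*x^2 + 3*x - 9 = (x - 1)*(x + 3)^2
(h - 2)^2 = h^2 - 4*h + 4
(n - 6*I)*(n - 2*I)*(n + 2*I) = n^3 - 6*I*n^2 + 4*n - 24*I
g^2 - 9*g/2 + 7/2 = (g - 7/2)*(g - 1)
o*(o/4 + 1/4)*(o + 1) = o^3/4 + o^2/2 + o/4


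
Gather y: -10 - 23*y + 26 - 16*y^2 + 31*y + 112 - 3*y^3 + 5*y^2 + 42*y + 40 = -3*y^3 - 11*y^2 + 50*y + 168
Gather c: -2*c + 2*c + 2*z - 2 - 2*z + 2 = 0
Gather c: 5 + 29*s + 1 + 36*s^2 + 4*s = 36*s^2 + 33*s + 6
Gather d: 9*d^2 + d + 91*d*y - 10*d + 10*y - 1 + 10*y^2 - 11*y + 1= 9*d^2 + d*(91*y - 9) + 10*y^2 - y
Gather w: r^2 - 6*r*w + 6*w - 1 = r^2 + w*(6 - 6*r) - 1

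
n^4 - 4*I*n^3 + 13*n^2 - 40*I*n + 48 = (n - 4*I)^2*(n + I)*(n + 3*I)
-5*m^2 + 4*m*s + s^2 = (-m + s)*(5*m + s)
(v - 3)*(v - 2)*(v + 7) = v^3 + 2*v^2 - 29*v + 42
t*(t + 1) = t^2 + t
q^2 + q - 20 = (q - 4)*(q + 5)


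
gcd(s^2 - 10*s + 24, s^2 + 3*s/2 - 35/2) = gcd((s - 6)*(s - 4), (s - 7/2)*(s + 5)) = 1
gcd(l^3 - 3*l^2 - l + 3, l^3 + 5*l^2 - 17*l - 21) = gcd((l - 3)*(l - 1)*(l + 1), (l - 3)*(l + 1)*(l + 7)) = l^2 - 2*l - 3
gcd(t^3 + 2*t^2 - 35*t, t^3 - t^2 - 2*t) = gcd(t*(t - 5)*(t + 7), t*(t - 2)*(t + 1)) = t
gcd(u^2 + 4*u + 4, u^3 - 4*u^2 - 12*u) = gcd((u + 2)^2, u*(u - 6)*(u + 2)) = u + 2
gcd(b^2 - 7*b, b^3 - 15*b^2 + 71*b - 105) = b - 7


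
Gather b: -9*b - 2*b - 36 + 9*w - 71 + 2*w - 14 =-11*b + 11*w - 121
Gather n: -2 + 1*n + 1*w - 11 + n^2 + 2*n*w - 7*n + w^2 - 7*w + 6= n^2 + n*(2*w - 6) + w^2 - 6*w - 7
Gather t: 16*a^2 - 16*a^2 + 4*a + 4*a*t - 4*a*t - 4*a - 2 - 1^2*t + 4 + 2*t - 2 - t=0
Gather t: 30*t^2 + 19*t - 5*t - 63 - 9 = 30*t^2 + 14*t - 72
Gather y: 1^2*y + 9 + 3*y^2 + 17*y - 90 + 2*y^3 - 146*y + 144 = 2*y^3 + 3*y^2 - 128*y + 63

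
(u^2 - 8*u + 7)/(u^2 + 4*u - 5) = (u - 7)/(u + 5)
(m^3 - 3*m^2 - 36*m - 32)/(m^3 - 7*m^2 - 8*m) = (m + 4)/m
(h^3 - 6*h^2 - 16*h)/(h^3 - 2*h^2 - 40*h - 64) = h/(h + 4)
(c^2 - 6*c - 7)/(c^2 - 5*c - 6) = (c - 7)/(c - 6)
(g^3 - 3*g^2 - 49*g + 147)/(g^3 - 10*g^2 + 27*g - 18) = (g^2 - 49)/(g^2 - 7*g + 6)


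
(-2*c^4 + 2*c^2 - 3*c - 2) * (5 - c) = 2*c^5 - 10*c^4 - 2*c^3 + 13*c^2 - 13*c - 10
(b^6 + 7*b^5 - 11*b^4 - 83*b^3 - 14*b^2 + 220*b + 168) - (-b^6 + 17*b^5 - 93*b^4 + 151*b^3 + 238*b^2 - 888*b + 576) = 2*b^6 - 10*b^5 + 82*b^4 - 234*b^3 - 252*b^2 + 1108*b - 408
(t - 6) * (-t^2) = -t^3 + 6*t^2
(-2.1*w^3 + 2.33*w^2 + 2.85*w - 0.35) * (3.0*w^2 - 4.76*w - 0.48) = -6.3*w^5 + 16.986*w^4 - 1.5328*w^3 - 15.7344*w^2 + 0.298*w + 0.168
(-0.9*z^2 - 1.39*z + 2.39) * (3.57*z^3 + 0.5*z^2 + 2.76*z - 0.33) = -3.213*z^5 - 5.4123*z^4 + 5.3533*z^3 - 2.3444*z^2 + 7.0551*z - 0.7887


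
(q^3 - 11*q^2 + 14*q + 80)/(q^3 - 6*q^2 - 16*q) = (q - 5)/q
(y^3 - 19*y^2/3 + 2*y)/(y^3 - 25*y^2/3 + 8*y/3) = (y - 6)/(y - 8)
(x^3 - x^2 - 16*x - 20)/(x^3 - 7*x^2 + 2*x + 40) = (x + 2)/(x - 4)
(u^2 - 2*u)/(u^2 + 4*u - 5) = u*(u - 2)/(u^2 + 4*u - 5)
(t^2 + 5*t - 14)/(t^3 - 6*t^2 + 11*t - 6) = (t + 7)/(t^2 - 4*t + 3)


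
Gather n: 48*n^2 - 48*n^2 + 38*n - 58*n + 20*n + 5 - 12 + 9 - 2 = 0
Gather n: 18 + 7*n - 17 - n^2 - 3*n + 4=-n^2 + 4*n + 5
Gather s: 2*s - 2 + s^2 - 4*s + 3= s^2 - 2*s + 1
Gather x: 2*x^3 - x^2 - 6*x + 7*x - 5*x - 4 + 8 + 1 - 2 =2*x^3 - x^2 - 4*x + 3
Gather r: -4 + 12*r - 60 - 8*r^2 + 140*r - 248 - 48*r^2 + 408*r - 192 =-56*r^2 + 560*r - 504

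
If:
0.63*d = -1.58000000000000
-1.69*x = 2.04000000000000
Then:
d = -2.51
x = -1.21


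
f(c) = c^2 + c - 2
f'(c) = 2*c + 1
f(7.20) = 57.04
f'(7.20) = 15.40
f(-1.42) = -1.40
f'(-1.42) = -1.84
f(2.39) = 6.10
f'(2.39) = 5.78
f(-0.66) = -2.22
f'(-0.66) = -0.32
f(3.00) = 10.00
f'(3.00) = 7.00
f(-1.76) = -0.66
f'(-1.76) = -2.52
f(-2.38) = 1.28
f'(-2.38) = -3.76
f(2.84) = 8.91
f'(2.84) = 6.68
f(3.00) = 10.00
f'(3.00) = 7.00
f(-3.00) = 4.00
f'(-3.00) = -5.00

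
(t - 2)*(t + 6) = t^2 + 4*t - 12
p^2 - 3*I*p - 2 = (p - 2*I)*(p - I)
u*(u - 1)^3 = u^4 - 3*u^3 + 3*u^2 - u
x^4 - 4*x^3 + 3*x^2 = x^2*(x - 3)*(x - 1)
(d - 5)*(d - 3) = d^2 - 8*d + 15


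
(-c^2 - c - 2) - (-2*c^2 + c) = c^2 - 2*c - 2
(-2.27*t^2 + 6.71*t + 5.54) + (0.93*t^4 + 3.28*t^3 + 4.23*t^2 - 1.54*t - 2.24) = 0.93*t^4 + 3.28*t^3 + 1.96*t^2 + 5.17*t + 3.3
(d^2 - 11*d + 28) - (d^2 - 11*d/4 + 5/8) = 219/8 - 33*d/4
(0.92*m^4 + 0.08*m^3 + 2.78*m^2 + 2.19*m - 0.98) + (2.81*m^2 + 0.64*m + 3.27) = 0.92*m^4 + 0.08*m^3 + 5.59*m^2 + 2.83*m + 2.29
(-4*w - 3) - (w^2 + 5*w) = -w^2 - 9*w - 3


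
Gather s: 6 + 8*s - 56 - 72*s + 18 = -64*s - 32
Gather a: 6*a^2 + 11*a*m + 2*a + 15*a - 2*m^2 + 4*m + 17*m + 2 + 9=6*a^2 + a*(11*m + 17) - 2*m^2 + 21*m + 11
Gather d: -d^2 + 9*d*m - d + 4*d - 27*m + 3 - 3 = -d^2 + d*(9*m + 3) - 27*m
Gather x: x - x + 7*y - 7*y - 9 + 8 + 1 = 0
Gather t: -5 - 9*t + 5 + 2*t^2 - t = 2*t^2 - 10*t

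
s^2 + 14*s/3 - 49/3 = (s - 7/3)*(s + 7)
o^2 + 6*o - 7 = (o - 1)*(o + 7)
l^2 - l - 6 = (l - 3)*(l + 2)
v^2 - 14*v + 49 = (v - 7)^2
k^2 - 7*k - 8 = (k - 8)*(k + 1)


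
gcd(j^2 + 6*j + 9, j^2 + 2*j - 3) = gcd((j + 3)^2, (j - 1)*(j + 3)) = j + 3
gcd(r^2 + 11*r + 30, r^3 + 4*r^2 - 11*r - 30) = r + 5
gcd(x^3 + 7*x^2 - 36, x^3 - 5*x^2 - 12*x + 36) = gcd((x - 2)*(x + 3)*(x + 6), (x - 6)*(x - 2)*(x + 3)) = x^2 + x - 6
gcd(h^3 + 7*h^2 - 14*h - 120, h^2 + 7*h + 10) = h + 5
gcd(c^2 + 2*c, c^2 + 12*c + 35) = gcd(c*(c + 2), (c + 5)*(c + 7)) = 1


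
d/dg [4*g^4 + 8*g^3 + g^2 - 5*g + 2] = 16*g^3 + 24*g^2 + 2*g - 5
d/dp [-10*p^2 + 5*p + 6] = 5 - 20*p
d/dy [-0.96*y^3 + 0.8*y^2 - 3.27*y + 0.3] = -2.88*y^2 + 1.6*y - 3.27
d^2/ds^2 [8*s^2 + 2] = 16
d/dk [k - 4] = 1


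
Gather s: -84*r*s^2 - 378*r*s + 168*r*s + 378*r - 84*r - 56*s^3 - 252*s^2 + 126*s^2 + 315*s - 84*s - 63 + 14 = 294*r - 56*s^3 + s^2*(-84*r - 126) + s*(231 - 210*r) - 49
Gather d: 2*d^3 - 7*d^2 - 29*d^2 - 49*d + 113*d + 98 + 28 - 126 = 2*d^3 - 36*d^2 + 64*d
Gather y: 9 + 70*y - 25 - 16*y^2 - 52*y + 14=-16*y^2 + 18*y - 2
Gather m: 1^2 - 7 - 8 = -14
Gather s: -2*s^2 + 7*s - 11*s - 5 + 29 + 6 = -2*s^2 - 4*s + 30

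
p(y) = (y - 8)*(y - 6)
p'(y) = 2*y - 14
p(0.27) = 44.29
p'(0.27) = -13.46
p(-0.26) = 51.71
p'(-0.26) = -14.52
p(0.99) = 35.12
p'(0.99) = -12.02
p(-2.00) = 80.00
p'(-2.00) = -18.00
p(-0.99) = 62.84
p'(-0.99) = -15.98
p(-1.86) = 77.50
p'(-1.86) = -17.72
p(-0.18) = 50.55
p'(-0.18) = -14.36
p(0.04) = 47.44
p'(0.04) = -13.92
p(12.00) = 24.00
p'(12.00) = 10.00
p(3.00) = 15.00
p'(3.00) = -8.00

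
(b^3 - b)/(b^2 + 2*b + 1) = b*(b - 1)/(b + 1)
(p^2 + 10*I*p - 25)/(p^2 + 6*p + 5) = (p^2 + 10*I*p - 25)/(p^2 + 6*p + 5)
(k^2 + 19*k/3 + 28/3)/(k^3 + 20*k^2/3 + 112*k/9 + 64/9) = 3*(3*k + 7)/(9*k^2 + 24*k + 16)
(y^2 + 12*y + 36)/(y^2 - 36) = (y + 6)/(y - 6)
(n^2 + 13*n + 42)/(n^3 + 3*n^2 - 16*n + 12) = (n + 7)/(n^2 - 3*n + 2)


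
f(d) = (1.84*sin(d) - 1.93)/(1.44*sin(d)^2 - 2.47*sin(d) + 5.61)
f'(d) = (-2.88*sin(d)*cos(d) + 2.47*cos(d))*(1.84*sin(d) - 1.93)/(1.44*sin(d)^2 - 2.47*sin(d) + 5.61)^2 + 1.84*cos(d)/(1.44*sin(d)^2 - 2.47*sin(d) + 5.61)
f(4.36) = -0.40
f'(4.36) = 0.01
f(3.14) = -0.34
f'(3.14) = -0.18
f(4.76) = -0.40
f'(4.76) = -0.00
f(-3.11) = -0.35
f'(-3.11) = -0.17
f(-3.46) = -0.27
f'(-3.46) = -0.27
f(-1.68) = -0.40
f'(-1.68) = 0.00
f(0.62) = -0.18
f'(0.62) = 0.30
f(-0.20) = -0.37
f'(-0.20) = 0.11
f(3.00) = -0.32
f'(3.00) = -0.22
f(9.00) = -0.24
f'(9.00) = -0.29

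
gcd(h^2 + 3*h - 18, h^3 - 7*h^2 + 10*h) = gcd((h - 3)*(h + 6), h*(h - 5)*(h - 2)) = 1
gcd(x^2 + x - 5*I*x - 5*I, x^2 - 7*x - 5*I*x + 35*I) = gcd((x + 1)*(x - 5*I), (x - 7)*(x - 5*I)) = x - 5*I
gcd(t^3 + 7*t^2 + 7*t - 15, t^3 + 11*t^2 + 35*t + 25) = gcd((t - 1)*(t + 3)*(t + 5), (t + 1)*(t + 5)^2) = t + 5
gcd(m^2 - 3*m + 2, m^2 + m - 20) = 1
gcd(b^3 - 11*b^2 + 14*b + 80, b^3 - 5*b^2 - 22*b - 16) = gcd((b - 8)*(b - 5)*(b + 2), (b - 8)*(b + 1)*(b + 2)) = b^2 - 6*b - 16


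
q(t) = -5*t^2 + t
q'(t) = 1 - 10*t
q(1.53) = -10.17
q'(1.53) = -14.30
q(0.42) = -0.46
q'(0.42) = -3.20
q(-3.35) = -59.46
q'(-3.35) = 34.50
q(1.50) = -9.75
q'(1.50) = -14.00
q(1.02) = -4.18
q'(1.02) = -9.20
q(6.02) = -175.18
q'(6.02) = -59.20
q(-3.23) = -55.39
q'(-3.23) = 33.30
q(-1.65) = -15.26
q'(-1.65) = 17.50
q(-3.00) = -48.00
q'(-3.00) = 31.00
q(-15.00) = -1140.00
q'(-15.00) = 151.00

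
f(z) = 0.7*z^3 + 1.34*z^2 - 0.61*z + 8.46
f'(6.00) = 91.07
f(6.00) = 204.24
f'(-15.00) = 431.69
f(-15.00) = -2043.39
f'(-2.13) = 3.21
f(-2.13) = 9.07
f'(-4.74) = 33.87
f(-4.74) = -33.09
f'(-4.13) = 24.14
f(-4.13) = -15.48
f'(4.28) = 49.33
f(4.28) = 85.28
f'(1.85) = 11.54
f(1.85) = 16.35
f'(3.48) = 34.15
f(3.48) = 52.07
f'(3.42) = 33.12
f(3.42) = 50.05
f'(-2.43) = 5.28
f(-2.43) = 7.81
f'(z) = 2.1*z^2 + 2.68*z - 0.61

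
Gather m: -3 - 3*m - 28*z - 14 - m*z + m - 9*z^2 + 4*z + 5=m*(-z - 2) - 9*z^2 - 24*z - 12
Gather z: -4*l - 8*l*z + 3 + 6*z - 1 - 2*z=-4*l + z*(4 - 8*l) + 2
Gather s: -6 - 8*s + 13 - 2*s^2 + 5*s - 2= -2*s^2 - 3*s + 5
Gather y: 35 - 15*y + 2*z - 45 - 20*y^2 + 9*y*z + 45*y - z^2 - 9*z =-20*y^2 + y*(9*z + 30) - z^2 - 7*z - 10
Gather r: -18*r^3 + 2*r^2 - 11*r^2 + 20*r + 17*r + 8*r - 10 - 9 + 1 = -18*r^3 - 9*r^2 + 45*r - 18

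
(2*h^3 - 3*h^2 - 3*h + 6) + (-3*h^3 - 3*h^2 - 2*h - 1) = -h^3 - 6*h^2 - 5*h + 5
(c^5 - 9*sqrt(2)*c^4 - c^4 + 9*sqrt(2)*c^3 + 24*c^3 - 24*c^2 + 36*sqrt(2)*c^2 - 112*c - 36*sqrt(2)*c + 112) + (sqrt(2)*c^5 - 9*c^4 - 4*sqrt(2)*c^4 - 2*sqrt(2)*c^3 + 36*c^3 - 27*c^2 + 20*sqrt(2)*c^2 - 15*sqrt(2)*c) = c^5 + sqrt(2)*c^5 - 13*sqrt(2)*c^4 - 10*c^4 + 7*sqrt(2)*c^3 + 60*c^3 - 51*c^2 + 56*sqrt(2)*c^2 - 112*c - 51*sqrt(2)*c + 112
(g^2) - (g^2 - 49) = 49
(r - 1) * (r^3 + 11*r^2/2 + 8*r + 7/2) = r^4 + 9*r^3/2 + 5*r^2/2 - 9*r/2 - 7/2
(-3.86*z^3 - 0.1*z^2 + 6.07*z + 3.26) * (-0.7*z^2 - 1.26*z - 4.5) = 2.702*z^5 + 4.9336*z^4 + 13.247*z^3 - 9.4802*z^2 - 31.4226*z - 14.67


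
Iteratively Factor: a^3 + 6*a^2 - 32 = (a - 2)*(a^2 + 8*a + 16) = (a - 2)*(a + 4)*(a + 4)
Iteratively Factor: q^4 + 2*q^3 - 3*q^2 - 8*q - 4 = (q + 1)*(q^3 + q^2 - 4*q - 4) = (q + 1)^2*(q^2 - 4) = (q - 2)*(q + 1)^2*(q + 2)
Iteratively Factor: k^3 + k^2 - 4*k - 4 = (k + 1)*(k^2 - 4) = (k - 2)*(k + 1)*(k + 2)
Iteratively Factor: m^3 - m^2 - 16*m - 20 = (m + 2)*(m^2 - 3*m - 10) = (m + 2)^2*(m - 5)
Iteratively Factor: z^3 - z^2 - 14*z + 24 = (z + 4)*(z^2 - 5*z + 6) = (z - 3)*(z + 4)*(z - 2)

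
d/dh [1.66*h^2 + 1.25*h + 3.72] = 3.32*h + 1.25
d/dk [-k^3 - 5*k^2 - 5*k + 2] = -3*k^2 - 10*k - 5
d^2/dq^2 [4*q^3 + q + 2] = 24*q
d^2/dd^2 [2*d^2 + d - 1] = 4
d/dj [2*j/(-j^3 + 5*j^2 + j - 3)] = 2*(2*j^3 - 5*j^2 - 3)/(j^6 - 10*j^5 + 23*j^4 + 16*j^3 - 29*j^2 - 6*j + 9)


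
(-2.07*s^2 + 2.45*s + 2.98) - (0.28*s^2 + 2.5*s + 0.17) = -2.35*s^2 - 0.0499999999999998*s + 2.81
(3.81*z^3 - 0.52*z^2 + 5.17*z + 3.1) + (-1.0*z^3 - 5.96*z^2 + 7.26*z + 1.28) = 2.81*z^3 - 6.48*z^2 + 12.43*z + 4.38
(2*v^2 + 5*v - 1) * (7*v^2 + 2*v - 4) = 14*v^4 + 39*v^3 - 5*v^2 - 22*v + 4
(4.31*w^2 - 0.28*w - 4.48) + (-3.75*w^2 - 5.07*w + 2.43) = 0.56*w^2 - 5.35*w - 2.05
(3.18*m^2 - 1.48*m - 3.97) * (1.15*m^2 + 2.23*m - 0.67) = 3.657*m^4 + 5.3894*m^3 - 9.9965*m^2 - 7.8615*m + 2.6599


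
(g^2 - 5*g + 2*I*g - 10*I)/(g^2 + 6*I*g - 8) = (g - 5)/(g + 4*I)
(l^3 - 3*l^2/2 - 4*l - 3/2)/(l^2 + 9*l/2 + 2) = (l^2 - 2*l - 3)/(l + 4)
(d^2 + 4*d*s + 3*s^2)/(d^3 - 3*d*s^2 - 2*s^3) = (-d - 3*s)/(-d^2 + d*s + 2*s^2)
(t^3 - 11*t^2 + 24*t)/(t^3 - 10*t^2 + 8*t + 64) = t*(t - 3)/(t^2 - 2*t - 8)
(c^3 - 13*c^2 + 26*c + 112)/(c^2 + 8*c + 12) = (c^2 - 15*c + 56)/(c + 6)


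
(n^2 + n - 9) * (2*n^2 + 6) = 2*n^4 + 2*n^3 - 12*n^2 + 6*n - 54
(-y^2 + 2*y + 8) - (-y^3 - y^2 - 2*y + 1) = y^3 + 4*y + 7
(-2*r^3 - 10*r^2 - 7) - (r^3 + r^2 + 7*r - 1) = -3*r^3 - 11*r^2 - 7*r - 6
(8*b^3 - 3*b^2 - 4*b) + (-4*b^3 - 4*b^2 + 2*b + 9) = 4*b^3 - 7*b^2 - 2*b + 9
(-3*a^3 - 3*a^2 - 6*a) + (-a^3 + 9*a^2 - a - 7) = -4*a^3 + 6*a^2 - 7*a - 7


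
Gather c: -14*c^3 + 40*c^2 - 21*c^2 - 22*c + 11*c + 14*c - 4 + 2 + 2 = -14*c^3 + 19*c^2 + 3*c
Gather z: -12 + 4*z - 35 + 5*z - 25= 9*z - 72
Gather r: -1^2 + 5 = 4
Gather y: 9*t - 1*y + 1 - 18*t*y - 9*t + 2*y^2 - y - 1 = 2*y^2 + y*(-18*t - 2)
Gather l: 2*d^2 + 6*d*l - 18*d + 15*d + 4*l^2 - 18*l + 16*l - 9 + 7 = 2*d^2 - 3*d + 4*l^2 + l*(6*d - 2) - 2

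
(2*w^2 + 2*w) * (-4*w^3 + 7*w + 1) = -8*w^5 - 8*w^4 + 14*w^3 + 16*w^2 + 2*w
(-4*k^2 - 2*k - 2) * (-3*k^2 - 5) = 12*k^4 + 6*k^3 + 26*k^2 + 10*k + 10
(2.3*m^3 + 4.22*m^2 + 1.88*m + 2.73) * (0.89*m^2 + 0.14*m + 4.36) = 2.047*m^5 + 4.0778*m^4 + 12.292*m^3 + 21.0921*m^2 + 8.579*m + 11.9028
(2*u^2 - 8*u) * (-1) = -2*u^2 + 8*u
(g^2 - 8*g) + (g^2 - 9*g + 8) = 2*g^2 - 17*g + 8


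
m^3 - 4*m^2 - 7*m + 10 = (m - 5)*(m - 1)*(m + 2)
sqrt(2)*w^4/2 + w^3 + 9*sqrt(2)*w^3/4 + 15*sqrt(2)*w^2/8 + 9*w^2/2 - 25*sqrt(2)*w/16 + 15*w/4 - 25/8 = (w - 1/2)*(w + 5/2)^2*(sqrt(2)*w/2 + 1)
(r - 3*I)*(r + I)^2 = r^3 - I*r^2 + 5*r + 3*I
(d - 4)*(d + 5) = d^2 + d - 20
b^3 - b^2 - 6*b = b*(b - 3)*(b + 2)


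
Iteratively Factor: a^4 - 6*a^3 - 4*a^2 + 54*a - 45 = (a - 3)*(a^3 - 3*a^2 - 13*a + 15) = (a - 5)*(a - 3)*(a^2 + 2*a - 3) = (a - 5)*(a - 3)*(a - 1)*(a + 3)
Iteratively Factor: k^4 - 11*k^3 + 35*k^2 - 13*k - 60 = (k + 1)*(k^3 - 12*k^2 + 47*k - 60) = (k - 4)*(k + 1)*(k^2 - 8*k + 15) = (k - 5)*(k - 4)*(k + 1)*(k - 3)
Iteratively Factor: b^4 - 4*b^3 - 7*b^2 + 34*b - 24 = (b - 4)*(b^3 - 7*b + 6) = (b - 4)*(b - 1)*(b^2 + b - 6) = (b - 4)*(b - 1)*(b + 3)*(b - 2)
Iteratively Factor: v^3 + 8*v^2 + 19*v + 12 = (v + 1)*(v^2 + 7*v + 12) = (v + 1)*(v + 4)*(v + 3)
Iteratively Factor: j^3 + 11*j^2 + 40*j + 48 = (j + 4)*(j^2 + 7*j + 12) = (j + 4)^2*(j + 3)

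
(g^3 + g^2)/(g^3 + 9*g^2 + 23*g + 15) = g^2/(g^2 + 8*g + 15)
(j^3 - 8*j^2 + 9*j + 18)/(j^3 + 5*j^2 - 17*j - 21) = (j - 6)/(j + 7)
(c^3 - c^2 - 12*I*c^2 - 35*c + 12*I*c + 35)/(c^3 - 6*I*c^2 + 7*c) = (c^2 - c*(1 + 5*I) + 5*I)/(c*(c + I))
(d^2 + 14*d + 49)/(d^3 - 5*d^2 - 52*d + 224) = (d + 7)/(d^2 - 12*d + 32)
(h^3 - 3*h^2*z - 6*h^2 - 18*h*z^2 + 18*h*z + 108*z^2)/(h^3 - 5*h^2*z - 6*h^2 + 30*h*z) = (-h^2 + 3*h*z + 18*z^2)/(h*(-h + 5*z))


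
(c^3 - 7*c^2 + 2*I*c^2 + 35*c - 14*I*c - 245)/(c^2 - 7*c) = c + 2*I + 35/c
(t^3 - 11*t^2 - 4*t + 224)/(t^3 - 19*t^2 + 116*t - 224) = (t + 4)/(t - 4)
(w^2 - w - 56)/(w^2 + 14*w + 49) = (w - 8)/(w + 7)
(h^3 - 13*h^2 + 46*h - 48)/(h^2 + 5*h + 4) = (h^3 - 13*h^2 + 46*h - 48)/(h^2 + 5*h + 4)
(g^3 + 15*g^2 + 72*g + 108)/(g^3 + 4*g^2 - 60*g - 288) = (g + 3)/(g - 8)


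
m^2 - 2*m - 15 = (m - 5)*(m + 3)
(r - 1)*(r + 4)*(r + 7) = r^3 + 10*r^2 + 17*r - 28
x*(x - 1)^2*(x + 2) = x^4 - 3*x^2 + 2*x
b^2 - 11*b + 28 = (b - 7)*(b - 4)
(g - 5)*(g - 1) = g^2 - 6*g + 5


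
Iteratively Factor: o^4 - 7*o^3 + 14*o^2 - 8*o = (o)*(o^3 - 7*o^2 + 14*o - 8) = o*(o - 4)*(o^2 - 3*o + 2) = o*(o - 4)*(o - 2)*(o - 1)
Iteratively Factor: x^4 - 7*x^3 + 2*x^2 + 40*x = (x)*(x^3 - 7*x^2 + 2*x + 40) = x*(x + 2)*(x^2 - 9*x + 20) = x*(x - 5)*(x + 2)*(x - 4)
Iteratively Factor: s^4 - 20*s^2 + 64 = (s + 2)*(s^3 - 2*s^2 - 16*s + 32) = (s + 2)*(s + 4)*(s^2 - 6*s + 8) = (s - 2)*(s + 2)*(s + 4)*(s - 4)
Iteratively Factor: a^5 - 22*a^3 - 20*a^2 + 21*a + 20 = (a + 4)*(a^4 - 4*a^3 - 6*a^2 + 4*a + 5) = (a + 1)*(a + 4)*(a^3 - 5*a^2 - a + 5) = (a + 1)^2*(a + 4)*(a^2 - 6*a + 5) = (a - 1)*(a + 1)^2*(a + 4)*(a - 5)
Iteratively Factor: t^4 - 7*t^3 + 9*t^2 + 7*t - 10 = (t + 1)*(t^3 - 8*t^2 + 17*t - 10) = (t - 5)*(t + 1)*(t^2 - 3*t + 2) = (t - 5)*(t - 2)*(t + 1)*(t - 1)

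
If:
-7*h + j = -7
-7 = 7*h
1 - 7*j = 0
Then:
No Solution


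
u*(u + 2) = u^2 + 2*u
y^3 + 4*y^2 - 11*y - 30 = (y - 3)*(y + 2)*(y + 5)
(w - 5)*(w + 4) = w^2 - w - 20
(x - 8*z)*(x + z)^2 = x^3 - 6*x^2*z - 15*x*z^2 - 8*z^3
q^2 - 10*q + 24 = (q - 6)*(q - 4)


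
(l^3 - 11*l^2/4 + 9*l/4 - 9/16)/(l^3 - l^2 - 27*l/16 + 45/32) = 2*(2*l - 1)/(4*l + 5)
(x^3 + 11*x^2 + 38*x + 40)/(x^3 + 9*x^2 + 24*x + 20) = (x + 4)/(x + 2)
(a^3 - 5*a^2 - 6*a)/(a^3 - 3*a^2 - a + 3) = a*(a - 6)/(a^2 - 4*a + 3)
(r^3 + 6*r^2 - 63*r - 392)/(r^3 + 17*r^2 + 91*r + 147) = (r - 8)/(r + 3)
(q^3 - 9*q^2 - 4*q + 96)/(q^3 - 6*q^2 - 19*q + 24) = (q - 4)/(q - 1)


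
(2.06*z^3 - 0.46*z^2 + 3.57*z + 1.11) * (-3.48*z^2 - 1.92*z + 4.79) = -7.1688*z^5 - 2.3544*z^4 - 1.673*z^3 - 12.9206*z^2 + 14.9691*z + 5.3169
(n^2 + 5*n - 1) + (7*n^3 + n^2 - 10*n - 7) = 7*n^3 + 2*n^2 - 5*n - 8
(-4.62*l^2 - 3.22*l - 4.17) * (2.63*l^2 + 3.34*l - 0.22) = -12.1506*l^4 - 23.8994*l^3 - 20.7055*l^2 - 13.2194*l + 0.9174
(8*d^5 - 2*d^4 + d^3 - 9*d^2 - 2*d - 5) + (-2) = 8*d^5 - 2*d^4 + d^3 - 9*d^2 - 2*d - 7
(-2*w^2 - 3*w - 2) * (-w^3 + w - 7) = 2*w^5 + 3*w^4 + 11*w^2 + 19*w + 14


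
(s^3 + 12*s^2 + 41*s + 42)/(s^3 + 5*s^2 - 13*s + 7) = (s^2 + 5*s + 6)/(s^2 - 2*s + 1)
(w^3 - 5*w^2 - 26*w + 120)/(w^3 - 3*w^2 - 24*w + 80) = (w - 6)/(w - 4)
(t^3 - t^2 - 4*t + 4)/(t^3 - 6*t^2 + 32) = (t^2 - 3*t + 2)/(t^2 - 8*t + 16)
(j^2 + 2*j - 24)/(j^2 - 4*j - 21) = (-j^2 - 2*j + 24)/(-j^2 + 4*j + 21)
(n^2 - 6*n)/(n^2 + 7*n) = (n - 6)/(n + 7)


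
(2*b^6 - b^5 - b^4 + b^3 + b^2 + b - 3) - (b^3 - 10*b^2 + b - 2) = 2*b^6 - b^5 - b^4 + 11*b^2 - 1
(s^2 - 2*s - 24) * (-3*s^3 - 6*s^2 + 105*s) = -3*s^5 + 189*s^3 - 66*s^2 - 2520*s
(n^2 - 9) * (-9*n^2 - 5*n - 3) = -9*n^4 - 5*n^3 + 78*n^2 + 45*n + 27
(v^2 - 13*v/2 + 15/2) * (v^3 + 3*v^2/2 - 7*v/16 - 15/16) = v^5 - 5*v^4 - 43*v^3/16 + 421*v^2/32 + 45*v/16 - 225/32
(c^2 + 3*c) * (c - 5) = c^3 - 2*c^2 - 15*c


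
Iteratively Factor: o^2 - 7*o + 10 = (o - 2)*(o - 5)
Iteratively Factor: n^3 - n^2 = (n)*(n^2 - n) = n*(n - 1)*(n)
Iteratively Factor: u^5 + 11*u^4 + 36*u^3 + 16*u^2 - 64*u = (u + 4)*(u^4 + 7*u^3 + 8*u^2 - 16*u) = (u + 4)^2*(u^3 + 3*u^2 - 4*u) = (u + 4)^3*(u^2 - u) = (u - 1)*(u + 4)^3*(u)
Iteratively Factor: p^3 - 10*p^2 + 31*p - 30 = (p - 5)*(p^2 - 5*p + 6) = (p - 5)*(p - 3)*(p - 2)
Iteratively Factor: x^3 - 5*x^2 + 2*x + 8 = (x - 4)*(x^2 - x - 2) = (x - 4)*(x - 2)*(x + 1)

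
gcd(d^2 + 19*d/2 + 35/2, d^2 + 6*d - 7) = d + 7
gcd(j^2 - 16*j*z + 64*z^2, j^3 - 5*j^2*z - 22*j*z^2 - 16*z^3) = -j + 8*z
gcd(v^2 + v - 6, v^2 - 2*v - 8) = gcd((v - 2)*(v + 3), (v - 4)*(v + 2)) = 1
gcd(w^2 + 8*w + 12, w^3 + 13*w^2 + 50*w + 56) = w + 2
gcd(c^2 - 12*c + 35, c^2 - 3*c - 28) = c - 7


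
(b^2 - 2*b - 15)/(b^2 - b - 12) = (b - 5)/(b - 4)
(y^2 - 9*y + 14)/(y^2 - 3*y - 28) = (y - 2)/(y + 4)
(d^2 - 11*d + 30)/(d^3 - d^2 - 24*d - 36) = (d - 5)/(d^2 + 5*d + 6)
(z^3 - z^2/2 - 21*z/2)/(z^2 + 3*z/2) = (2*z^2 - z - 21)/(2*z + 3)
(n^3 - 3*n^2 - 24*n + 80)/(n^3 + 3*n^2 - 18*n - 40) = (n - 4)/(n + 2)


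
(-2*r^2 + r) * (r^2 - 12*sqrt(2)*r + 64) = -2*r^4 + r^3 + 24*sqrt(2)*r^3 - 128*r^2 - 12*sqrt(2)*r^2 + 64*r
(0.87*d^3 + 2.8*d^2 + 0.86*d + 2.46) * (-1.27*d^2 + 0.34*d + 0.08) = -1.1049*d^5 - 3.2602*d^4 - 0.0706000000000002*d^3 - 2.6078*d^2 + 0.9052*d + 0.1968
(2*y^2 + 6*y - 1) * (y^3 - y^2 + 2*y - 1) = 2*y^5 + 4*y^4 - 3*y^3 + 11*y^2 - 8*y + 1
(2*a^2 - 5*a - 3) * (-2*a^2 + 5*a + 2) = -4*a^4 + 20*a^3 - 15*a^2 - 25*a - 6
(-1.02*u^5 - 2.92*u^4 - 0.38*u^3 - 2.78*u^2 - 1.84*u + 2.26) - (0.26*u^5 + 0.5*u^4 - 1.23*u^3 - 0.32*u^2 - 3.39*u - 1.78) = -1.28*u^5 - 3.42*u^4 + 0.85*u^3 - 2.46*u^2 + 1.55*u + 4.04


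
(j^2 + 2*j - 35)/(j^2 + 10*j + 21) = (j - 5)/(j + 3)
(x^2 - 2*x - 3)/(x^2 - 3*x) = (x + 1)/x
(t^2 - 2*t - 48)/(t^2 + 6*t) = (t - 8)/t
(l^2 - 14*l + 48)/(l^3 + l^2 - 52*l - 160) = (l - 6)/(l^2 + 9*l + 20)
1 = 1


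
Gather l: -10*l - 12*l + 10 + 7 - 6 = 11 - 22*l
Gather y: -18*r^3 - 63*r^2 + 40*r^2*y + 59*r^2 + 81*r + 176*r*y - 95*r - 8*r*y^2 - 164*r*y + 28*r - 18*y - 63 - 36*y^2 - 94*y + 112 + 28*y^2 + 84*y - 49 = -18*r^3 - 4*r^2 + 14*r + y^2*(-8*r - 8) + y*(40*r^2 + 12*r - 28)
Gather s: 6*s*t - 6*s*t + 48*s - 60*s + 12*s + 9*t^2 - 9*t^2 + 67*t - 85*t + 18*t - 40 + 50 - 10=0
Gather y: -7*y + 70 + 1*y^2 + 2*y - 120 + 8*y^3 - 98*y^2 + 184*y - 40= 8*y^3 - 97*y^2 + 179*y - 90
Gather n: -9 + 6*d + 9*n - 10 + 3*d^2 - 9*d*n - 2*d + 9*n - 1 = 3*d^2 + 4*d + n*(18 - 9*d) - 20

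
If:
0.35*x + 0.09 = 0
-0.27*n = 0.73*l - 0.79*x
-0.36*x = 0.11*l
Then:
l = 0.84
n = -3.03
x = -0.26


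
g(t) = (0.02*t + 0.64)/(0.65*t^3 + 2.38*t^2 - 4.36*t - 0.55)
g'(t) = (0.02*t + 0.64)*(-1.95*t^2 - 4.76*t + 4.36)/(0.65*t^3 + 2.38*t^2 - 4.36*t - 0.55)^2 + 0.02/(0.65*t^3 + 2.38*t^2 - 4.36*t - 0.55) = (-0.026*t^3 - 1.2956*t^2 - 3.0464*t + 2.7794)/(0.4225*t^6 + 3.094*t^5 - 0.00360000000000138*t^4 - 21.4686*t^3 + 16.3916*t^2 + 4.796*t + 0.3025)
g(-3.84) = 0.04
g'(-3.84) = -0.02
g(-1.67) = 0.06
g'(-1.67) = 0.04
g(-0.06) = -2.28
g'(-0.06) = 37.73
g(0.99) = -0.35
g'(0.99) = -0.42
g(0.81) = -0.30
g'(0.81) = -0.12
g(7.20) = 0.00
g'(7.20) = -0.00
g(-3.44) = 0.04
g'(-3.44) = -0.00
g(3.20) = 0.02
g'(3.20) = -0.02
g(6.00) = 0.00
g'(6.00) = -0.00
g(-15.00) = -0.00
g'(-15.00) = -0.00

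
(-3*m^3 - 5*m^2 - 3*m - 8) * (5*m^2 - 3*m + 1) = -15*m^5 - 16*m^4 - 3*m^3 - 36*m^2 + 21*m - 8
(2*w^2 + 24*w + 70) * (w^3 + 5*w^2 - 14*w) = 2*w^5 + 34*w^4 + 162*w^3 + 14*w^2 - 980*w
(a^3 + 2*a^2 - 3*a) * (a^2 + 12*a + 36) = a^5 + 14*a^4 + 57*a^3 + 36*a^2 - 108*a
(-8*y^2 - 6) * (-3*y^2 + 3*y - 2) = 24*y^4 - 24*y^3 + 34*y^2 - 18*y + 12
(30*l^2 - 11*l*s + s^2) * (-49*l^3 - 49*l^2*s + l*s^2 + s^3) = -1470*l^5 - 931*l^4*s + 520*l^3*s^2 - 30*l^2*s^3 - 10*l*s^4 + s^5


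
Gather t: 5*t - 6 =5*t - 6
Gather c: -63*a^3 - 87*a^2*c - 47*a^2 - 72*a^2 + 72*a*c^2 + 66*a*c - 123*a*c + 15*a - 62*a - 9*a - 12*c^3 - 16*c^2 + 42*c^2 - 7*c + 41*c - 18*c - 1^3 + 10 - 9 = -63*a^3 - 119*a^2 - 56*a - 12*c^3 + c^2*(72*a + 26) + c*(-87*a^2 - 57*a + 16)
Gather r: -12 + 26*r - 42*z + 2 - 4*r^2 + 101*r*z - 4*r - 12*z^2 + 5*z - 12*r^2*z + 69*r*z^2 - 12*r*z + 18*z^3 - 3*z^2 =r^2*(-12*z - 4) + r*(69*z^2 + 89*z + 22) + 18*z^3 - 15*z^2 - 37*z - 10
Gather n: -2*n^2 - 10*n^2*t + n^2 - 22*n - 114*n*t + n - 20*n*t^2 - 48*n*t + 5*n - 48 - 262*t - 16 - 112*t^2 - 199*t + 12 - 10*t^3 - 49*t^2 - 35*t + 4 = n^2*(-10*t - 1) + n*(-20*t^2 - 162*t - 16) - 10*t^3 - 161*t^2 - 496*t - 48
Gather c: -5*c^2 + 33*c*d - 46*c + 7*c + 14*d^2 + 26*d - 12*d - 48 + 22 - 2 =-5*c^2 + c*(33*d - 39) + 14*d^2 + 14*d - 28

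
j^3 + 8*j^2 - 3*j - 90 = (j - 3)*(j + 5)*(j + 6)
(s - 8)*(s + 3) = s^2 - 5*s - 24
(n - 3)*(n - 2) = n^2 - 5*n + 6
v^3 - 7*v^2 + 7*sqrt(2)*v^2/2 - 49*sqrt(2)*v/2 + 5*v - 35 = (v - 7)*(v + sqrt(2))*(v + 5*sqrt(2)/2)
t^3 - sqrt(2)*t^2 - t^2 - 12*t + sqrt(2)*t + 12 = (t - 1)*(t - 3*sqrt(2))*(t + 2*sqrt(2))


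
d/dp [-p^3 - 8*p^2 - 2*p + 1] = -3*p^2 - 16*p - 2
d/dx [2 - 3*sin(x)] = -3*cos(x)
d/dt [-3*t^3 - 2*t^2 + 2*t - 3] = -9*t^2 - 4*t + 2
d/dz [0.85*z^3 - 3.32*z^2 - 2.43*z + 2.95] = 2.55*z^2 - 6.64*z - 2.43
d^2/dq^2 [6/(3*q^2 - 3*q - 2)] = 36*(3*q^2 - 3*q - 3*(2*q - 1)^2 - 2)/(-3*q^2 + 3*q + 2)^3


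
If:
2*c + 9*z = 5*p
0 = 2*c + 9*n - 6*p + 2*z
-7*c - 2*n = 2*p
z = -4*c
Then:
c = 0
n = 0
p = 0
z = 0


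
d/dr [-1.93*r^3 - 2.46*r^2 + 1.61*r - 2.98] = -5.79*r^2 - 4.92*r + 1.61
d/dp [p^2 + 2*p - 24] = 2*p + 2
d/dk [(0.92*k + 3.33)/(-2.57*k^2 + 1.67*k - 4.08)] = (2.3644*k^2 + 17.1162*k - 9.3147)/(6.6049*k^4 - 8.5838*k^3 + 23.7601*k^2 - 13.6272*k + 16.6464)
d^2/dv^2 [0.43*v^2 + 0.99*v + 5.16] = 0.860000000000000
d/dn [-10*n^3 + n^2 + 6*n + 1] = -30*n^2 + 2*n + 6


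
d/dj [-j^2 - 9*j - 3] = -2*j - 9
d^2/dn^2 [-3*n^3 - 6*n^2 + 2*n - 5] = -18*n - 12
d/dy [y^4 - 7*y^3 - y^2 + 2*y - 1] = 4*y^3 - 21*y^2 - 2*y + 2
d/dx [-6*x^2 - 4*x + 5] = -12*x - 4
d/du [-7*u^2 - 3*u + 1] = -14*u - 3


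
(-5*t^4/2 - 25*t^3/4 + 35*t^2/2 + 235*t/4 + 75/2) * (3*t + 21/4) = -15*t^5/2 - 255*t^4/8 + 315*t^3/16 + 2145*t^2/8 + 6735*t/16 + 1575/8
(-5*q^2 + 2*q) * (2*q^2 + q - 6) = -10*q^4 - q^3 + 32*q^2 - 12*q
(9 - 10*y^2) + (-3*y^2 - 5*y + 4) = -13*y^2 - 5*y + 13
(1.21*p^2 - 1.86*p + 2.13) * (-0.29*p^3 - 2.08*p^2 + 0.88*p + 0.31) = -0.3509*p^5 - 1.9774*p^4 + 4.3159*p^3 - 5.6921*p^2 + 1.2978*p + 0.6603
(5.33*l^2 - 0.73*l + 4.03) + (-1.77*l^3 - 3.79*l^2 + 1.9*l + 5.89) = -1.77*l^3 + 1.54*l^2 + 1.17*l + 9.92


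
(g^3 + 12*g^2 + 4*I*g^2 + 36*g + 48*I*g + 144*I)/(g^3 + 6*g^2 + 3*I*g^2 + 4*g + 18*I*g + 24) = (g + 6)/(g - I)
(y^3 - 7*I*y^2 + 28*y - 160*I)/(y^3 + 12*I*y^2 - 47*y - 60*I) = (y^2 - 12*I*y - 32)/(y^2 + 7*I*y - 12)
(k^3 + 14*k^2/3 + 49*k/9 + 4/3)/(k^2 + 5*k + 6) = (9*k^2 + 15*k + 4)/(9*(k + 2))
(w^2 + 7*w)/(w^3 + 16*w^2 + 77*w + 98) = w/(w^2 + 9*w + 14)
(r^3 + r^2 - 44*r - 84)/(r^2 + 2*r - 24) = (r^2 - 5*r - 14)/(r - 4)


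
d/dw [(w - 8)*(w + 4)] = 2*w - 4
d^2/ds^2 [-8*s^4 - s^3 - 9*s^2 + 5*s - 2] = -96*s^2 - 6*s - 18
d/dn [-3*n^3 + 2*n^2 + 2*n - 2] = -9*n^2 + 4*n + 2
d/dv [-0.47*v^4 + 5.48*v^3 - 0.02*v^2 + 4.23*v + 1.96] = -1.88*v^3 + 16.44*v^2 - 0.04*v + 4.23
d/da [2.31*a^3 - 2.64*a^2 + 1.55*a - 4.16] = 6.93*a^2 - 5.28*a + 1.55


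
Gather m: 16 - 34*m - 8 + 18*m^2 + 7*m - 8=18*m^2 - 27*m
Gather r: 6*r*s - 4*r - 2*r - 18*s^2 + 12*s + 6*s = r*(6*s - 6) - 18*s^2 + 18*s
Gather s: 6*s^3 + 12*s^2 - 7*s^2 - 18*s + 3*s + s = 6*s^3 + 5*s^2 - 14*s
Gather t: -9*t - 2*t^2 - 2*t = -2*t^2 - 11*t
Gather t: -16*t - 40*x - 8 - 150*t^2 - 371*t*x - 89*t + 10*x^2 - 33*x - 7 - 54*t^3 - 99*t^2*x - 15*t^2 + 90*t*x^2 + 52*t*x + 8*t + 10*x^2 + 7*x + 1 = -54*t^3 + t^2*(-99*x - 165) + t*(90*x^2 - 319*x - 97) + 20*x^2 - 66*x - 14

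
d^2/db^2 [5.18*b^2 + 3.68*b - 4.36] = 10.3600000000000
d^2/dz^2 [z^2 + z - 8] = 2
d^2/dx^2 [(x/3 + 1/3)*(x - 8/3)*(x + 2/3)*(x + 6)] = 4*x^2 + 10*x - 176/27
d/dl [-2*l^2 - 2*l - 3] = -4*l - 2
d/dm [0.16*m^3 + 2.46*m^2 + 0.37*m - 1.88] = 0.48*m^2 + 4.92*m + 0.37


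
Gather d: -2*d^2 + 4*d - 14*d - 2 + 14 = -2*d^2 - 10*d + 12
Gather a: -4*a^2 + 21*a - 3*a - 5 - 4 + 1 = -4*a^2 + 18*a - 8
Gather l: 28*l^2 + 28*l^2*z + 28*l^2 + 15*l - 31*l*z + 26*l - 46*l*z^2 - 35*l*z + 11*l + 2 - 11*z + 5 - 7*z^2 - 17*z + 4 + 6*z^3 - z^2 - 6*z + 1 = l^2*(28*z + 56) + l*(-46*z^2 - 66*z + 52) + 6*z^3 - 8*z^2 - 34*z + 12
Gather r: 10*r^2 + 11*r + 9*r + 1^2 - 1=10*r^2 + 20*r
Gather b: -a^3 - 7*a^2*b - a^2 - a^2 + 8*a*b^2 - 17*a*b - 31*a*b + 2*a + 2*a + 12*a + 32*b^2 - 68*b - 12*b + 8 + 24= -a^3 - 2*a^2 + 16*a + b^2*(8*a + 32) + b*(-7*a^2 - 48*a - 80) + 32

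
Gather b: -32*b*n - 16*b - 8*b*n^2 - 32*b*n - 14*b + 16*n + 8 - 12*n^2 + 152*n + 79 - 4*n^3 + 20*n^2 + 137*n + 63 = b*(-8*n^2 - 64*n - 30) - 4*n^3 + 8*n^2 + 305*n + 150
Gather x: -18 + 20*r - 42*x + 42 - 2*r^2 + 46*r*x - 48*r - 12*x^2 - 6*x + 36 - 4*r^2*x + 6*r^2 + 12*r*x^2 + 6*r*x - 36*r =4*r^2 - 64*r + x^2*(12*r - 12) + x*(-4*r^2 + 52*r - 48) + 60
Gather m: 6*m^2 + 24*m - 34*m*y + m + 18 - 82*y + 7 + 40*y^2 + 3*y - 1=6*m^2 + m*(25 - 34*y) + 40*y^2 - 79*y + 24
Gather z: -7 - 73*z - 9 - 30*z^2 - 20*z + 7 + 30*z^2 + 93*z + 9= 0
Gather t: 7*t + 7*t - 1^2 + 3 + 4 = 14*t + 6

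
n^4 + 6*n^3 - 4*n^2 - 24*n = n*(n - 2)*(n + 2)*(n + 6)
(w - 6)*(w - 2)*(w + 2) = w^3 - 6*w^2 - 4*w + 24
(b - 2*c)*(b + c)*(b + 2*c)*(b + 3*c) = b^4 + 4*b^3*c - b^2*c^2 - 16*b*c^3 - 12*c^4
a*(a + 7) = a^2 + 7*a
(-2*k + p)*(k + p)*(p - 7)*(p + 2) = -2*k^2*p^2 + 10*k^2*p + 28*k^2 - k*p^3 + 5*k*p^2 + 14*k*p + p^4 - 5*p^3 - 14*p^2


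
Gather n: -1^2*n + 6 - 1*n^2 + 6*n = -n^2 + 5*n + 6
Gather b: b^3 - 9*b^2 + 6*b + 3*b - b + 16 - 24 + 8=b^3 - 9*b^2 + 8*b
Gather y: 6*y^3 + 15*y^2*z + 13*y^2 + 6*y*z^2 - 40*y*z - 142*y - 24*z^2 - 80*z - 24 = 6*y^3 + y^2*(15*z + 13) + y*(6*z^2 - 40*z - 142) - 24*z^2 - 80*z - 24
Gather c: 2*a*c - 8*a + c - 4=-8*a + c*(2*a + 1) - 4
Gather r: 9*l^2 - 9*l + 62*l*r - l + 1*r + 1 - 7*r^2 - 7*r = 9*l^2 - 10*l - 7*r^2 + r*(62*l - 6) + 1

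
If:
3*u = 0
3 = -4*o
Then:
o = -3/4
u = 0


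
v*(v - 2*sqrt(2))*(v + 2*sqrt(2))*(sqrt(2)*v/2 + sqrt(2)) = sqrt(2)*v^4/2 + sqrt(2)*v^3 - 4*sqrt(2)*v^2 - 8*sqrt(2)*v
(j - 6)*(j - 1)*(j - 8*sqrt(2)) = j^3 - 8*sqrt(2)*j^2 - 7*j^2 + 6*j + 56*sqrt(2)*j - 48*sqrt(2)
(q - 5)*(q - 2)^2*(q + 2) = q^4 - 7*q^3 + 6*q^2 + 28*q - 40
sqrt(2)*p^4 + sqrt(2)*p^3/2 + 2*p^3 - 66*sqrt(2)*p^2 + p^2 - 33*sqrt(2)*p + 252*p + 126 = (p - 3*sqrt(2))^2*(p + 7*sqrt(2))*(sqrt(2)*p + sqrt(2)/2)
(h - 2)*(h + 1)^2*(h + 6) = h^4 + 6*h^3 - 3*h^2 - 20*h - 12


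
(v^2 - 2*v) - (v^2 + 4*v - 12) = 12 - 6*v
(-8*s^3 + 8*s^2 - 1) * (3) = -24*s^3 + 24*s^2 - 3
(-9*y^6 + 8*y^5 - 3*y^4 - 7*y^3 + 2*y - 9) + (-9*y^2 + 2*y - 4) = -9*y^6 + 8*y^5 - 3*y^4 - 7*y^3 - 9*y^2 + 4*y - 13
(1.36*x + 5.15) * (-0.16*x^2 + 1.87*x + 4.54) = -0.2176*x^3 + 1.7192*x^2 + 15.8049*x + 23.381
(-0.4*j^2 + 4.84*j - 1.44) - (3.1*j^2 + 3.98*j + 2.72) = -3.5*j^2 + 0.86*j - 4.16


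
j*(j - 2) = j^2 - 2*j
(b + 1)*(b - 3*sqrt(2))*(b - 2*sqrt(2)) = b^3 - 5*sqrt(2)*b^2 + b^2 - 5*sqrt(2)*b + 12*b + 12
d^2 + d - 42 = (d - 6)*(d + 7)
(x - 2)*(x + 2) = x^2 - 4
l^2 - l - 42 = (l - 7)*(l + 6)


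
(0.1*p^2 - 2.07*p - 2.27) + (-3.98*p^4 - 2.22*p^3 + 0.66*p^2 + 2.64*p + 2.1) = -3.98*p^4 - 2.22*p^3 + 0.76*p^2 + 0.57*p - 0.17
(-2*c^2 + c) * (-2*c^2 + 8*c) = 4*c^4 - 18*c^3 + 8*c^2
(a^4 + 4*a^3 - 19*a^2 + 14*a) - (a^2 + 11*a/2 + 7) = a^4 + 4*a^3 - 20*a^2 + 17*a/2 - 7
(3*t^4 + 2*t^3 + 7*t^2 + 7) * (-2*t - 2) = -6*t^5 - 10*t^4 - 18*t^3 - 14*t^2 - 14*t - 14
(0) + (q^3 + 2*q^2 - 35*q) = q^3 + 2*q^2 - 35*q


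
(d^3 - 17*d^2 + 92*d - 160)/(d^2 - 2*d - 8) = (d^2 - 13*d + 40)/(d + 2)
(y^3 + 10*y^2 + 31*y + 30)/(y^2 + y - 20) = (y^2 + 5*y + 6)/(y - 4)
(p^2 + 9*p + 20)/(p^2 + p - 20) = (p + 4)/(p - 4)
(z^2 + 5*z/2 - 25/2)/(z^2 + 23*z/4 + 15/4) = 2*(2*z - 5)/(4*z + 3)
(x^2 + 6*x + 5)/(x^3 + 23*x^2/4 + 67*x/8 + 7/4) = 8*(x^2 + 6*x + 5)/(8*x^3 + 46*x^2 + 67*x + 14)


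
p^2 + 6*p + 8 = (p + 2)*(p + 4)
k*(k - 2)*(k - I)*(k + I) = k^4 - 2*k^3 + k^2 - 2*k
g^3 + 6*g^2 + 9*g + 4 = (g + 1)^2*(g + 4)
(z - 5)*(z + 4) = z^2 - z - 20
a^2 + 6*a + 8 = (a + 2)*(a + 4)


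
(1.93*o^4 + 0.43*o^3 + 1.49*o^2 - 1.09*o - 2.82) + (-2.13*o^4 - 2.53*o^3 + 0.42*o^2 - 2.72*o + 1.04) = -0.2*o^4 - 2.1*o^3 + 1.91*o^2 - 3.81*o - 1.78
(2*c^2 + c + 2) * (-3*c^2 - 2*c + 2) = -6*c^4 - 7*c^3 - 4*c^2 - 2*c + 4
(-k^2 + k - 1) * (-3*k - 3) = 3*k^3 + 3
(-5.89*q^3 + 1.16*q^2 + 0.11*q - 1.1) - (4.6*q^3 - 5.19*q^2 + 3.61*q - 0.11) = -10.49*q^3 + 6.35*q^2 - 3.5*q - 0.99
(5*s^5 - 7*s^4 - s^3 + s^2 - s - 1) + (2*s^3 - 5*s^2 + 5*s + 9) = 5*s^5 - 7*s^4 + s^3 - 4*s^2 + 4*s + 8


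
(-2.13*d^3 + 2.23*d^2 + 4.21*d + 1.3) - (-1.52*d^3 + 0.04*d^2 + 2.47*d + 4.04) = -0.61*d^3 + 2.19*d^2 + 1.74*d - 2.74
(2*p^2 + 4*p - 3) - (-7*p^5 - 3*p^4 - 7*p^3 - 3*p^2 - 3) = 7*p^5 + 3*p^4 + 7*p^3 + 5*p^2 + 4*p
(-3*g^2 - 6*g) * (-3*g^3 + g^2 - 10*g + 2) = 9*g^5 + 15*g^4 + 24*g^3 + 54*g^2 - 12*g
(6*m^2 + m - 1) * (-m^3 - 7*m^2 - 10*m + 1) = -6*m^5 - 43*m^4 - 66*m^3 + 3*m^2 + 11*m - 1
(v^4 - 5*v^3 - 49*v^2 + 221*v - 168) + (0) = v^4 - 5*v^3 - 49*v^2 + 221*v - 168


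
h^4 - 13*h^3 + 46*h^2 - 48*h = h*(h - 8)*(h - 3)*(h - 2)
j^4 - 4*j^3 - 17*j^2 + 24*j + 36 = (j - 6)*(j - 2)*(j + 1)*(j + 3)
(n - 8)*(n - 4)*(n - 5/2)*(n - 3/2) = n^4 - 16*n^3 + 335*n^2/4 - 173*n + 120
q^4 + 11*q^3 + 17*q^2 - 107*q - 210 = (q - 3)*(q + 2)*(q + 5)*(q + 7)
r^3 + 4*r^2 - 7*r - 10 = (r - 2)*(r + 1)*(r + 5)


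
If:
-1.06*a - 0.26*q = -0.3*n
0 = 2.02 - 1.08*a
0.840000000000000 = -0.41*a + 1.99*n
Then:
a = 1.87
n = 0.81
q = -6.69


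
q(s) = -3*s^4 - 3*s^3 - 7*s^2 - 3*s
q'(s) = -12*s^3 - 9*s^2 - 14*s - 3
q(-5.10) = -1798.38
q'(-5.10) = 1426.12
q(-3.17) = -268.21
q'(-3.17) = 333.20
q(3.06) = -423.71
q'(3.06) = -473.94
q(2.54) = -226.81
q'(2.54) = -293.27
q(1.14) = -22.03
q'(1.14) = -48.43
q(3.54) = -702.55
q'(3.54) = -697.69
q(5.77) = -4151.91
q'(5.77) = -2688.62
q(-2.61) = -125.73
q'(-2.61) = 185.59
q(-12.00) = -57996.00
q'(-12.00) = 19605.00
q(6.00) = -4806.00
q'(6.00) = -3003.00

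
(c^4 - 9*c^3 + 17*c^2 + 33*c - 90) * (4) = 4*c^4 - 36*c^3 + 68*c^2 + 132*c - 360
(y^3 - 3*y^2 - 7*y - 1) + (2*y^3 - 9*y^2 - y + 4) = 3*y^3 - 12*y^2 - 8*y + 3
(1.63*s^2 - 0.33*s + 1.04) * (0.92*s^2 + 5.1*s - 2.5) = 1.4996*s^4 + 8.0094*s^3 - 4.8012*s^2 + 6.129*s - 2.6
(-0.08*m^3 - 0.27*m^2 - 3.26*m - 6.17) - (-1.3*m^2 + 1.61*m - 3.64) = -0.08*m^3 + 1.03*m^2 - 4.87*m - 2.53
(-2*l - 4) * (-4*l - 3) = 8*l^2 + 22*l + 12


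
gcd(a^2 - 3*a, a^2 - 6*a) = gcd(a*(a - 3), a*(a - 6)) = a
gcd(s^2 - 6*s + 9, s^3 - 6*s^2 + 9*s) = s^2 - 6*s + 9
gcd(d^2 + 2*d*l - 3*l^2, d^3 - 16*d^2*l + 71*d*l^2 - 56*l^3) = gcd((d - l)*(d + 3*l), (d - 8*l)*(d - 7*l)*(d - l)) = d - l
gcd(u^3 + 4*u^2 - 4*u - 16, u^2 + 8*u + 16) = u + 4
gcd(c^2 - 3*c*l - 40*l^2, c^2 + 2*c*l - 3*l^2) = 1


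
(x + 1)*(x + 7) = x^2 + 8*x + 7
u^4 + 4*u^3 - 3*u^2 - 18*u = u*(u - 2)*(u + 3)^2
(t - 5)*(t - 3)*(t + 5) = t^3 - 3*t^2 - 25*t + 75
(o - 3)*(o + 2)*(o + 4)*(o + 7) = o^4 + 10*o^3 + 11*o^2 - 94*o - 168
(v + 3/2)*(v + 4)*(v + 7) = v^3 + 25*v^2/2 + 89*v/2 + 42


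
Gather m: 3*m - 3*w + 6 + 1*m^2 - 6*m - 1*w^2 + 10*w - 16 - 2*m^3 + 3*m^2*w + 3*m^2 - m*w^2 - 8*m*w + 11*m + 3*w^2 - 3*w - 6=-2*m^3 + m^2*(3*w + 4) + m*(-w^2 - 8*w + 8) + 2*w^2 + 4*w - 16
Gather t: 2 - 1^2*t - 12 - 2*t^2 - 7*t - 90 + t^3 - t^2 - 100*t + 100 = t^3 - 3*t^2 - 108*t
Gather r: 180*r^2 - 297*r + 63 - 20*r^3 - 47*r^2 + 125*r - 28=-20*r^3 + 133*r^2 - 172*r + 35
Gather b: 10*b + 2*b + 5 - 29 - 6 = 12*b - 30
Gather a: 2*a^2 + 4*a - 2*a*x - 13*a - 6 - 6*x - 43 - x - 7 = 2*a^2 + a*(-2*x - 9) - 7*x - 56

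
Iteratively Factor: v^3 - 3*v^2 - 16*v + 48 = (v - 4)*(v^2 + v - 12) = (v - 4)*(v + 4)*(v - 3)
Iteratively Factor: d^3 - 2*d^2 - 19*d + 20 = (d - 1)*(d^2 - d - 20) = (d - 1)*(d + 4)*(d - 5)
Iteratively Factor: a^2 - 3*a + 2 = (a - 1)*(a - 2)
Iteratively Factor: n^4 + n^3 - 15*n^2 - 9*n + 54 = (n - 2)*(n^3 + 3*n^2 - 9*n - 27) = (n - 3)*(n - 2)*(n^2 + 6*n + 9) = (n - 3)*(n - 2)*(n + 3)*(n + 3)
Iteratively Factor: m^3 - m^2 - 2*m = (m - 2)*(m^2 + m) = (m - 2)*(m + 1)*(m)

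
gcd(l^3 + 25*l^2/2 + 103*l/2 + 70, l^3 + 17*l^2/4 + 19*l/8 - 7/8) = l + 7/2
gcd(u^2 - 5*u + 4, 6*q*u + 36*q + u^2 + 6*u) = 1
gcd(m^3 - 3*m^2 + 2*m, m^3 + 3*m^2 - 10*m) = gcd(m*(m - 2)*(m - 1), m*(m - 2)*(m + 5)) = m^2 - 2*m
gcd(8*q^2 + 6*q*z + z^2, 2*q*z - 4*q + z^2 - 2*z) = 2*q + z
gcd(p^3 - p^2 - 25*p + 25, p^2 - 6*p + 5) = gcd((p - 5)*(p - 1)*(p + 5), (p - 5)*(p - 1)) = p^2 - 6*p + 5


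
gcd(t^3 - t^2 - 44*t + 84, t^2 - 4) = t - 2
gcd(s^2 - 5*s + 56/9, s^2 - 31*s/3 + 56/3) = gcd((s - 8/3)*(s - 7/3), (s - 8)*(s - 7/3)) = s - 7/3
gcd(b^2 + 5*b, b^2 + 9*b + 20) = b + 5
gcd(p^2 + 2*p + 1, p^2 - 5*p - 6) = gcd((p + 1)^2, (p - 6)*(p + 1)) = p + 1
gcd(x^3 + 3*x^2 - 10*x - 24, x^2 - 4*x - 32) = x + 4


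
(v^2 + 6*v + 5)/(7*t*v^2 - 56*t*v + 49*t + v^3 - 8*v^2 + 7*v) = (v^2 + 6*v + 5)/(7*t*v^2 - 56*t*v + 49*t + v^3 - 8*v^2 + 7*v)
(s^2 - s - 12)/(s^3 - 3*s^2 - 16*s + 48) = (s + 3)/(s^2 + s - 12)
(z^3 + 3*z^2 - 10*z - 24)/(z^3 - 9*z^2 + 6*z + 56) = (z^2 + z - 12)/(z^2 - 11*z + 28)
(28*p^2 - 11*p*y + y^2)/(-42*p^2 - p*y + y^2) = (-4*p + y)/(6*p + y)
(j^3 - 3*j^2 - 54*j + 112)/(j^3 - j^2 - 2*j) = (j^2 - j - 56)/(j*(j + 1))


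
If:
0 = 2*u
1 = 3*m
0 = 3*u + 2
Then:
No Solution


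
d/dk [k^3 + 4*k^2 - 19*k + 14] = 3*k^2 + 8*k - 19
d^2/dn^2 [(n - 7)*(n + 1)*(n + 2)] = 6*n - 8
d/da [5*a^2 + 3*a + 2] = 10*a + 3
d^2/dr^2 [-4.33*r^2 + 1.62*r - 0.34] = -8.66000000000000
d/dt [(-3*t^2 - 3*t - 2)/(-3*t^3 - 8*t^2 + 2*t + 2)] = (-9*t^4 - 18*t^3 - 48*t^2 - 44*t - 2)/(9*t^6 + 48*t^5 + 52*t^4 - 44*t^3 - 28*t^2 + 8*t + 4)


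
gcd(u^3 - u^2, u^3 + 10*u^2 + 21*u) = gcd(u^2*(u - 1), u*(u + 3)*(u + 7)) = u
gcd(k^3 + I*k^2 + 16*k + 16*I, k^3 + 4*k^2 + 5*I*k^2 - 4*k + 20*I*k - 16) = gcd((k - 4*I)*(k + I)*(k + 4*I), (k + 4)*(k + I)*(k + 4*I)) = k^2 + 5*I*k - 4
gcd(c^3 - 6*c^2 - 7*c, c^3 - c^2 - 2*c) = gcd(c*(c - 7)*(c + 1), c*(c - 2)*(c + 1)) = c^2 + c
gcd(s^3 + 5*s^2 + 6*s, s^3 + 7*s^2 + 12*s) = s^2 + 3*s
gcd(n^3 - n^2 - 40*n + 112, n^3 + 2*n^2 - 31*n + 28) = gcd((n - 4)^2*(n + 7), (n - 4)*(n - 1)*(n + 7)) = n^2 + 3*n - 28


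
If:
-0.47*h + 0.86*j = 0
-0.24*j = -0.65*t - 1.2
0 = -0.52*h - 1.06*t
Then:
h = 2.67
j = 1.46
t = -1.31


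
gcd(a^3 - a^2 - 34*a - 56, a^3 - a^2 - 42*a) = a - 7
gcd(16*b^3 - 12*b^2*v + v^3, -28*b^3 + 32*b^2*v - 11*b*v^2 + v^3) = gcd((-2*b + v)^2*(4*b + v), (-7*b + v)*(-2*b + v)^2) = 4*b^2 - 4*b*v + v^2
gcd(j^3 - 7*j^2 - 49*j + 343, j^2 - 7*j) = j - 7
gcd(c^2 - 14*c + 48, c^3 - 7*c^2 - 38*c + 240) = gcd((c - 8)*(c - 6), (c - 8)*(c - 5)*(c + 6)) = c - 8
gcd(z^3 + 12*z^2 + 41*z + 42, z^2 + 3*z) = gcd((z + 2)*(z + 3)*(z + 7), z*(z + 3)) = z + 3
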